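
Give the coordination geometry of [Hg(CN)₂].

linear

Summing ligand charges against the 0 overall charge gives an oxidation state of +2 for mercury.
Mercury is a group-12 element; Hg(II) is therefore d¹⁰.
With 2 monodentate ligands the coordination number is 2.
A d¹⁰ ion with only two ligands adopts a linear arrangement (sp hybridisation; no CFSE preference).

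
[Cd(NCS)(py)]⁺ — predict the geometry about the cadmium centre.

Summing ligand charges against the +1 overall charge gives an oxidation state of +2 for cadmium.
Group 12 minus oxidation state 2 gives a d¹⁰ configuration.
Coordination number: 2.
A d¹⁰ ion with only two ligands adopts a linear arrangement (sp hybridisation; no CFSE preference).

linear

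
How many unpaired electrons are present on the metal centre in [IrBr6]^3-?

0 unpaired electrons

Ligand charges: each bromide is −1. With an overall charge of −3 the iridium centre must be in the +3 oxidation state.
Group 9 minus oxidation state 3 gives a d⁶ configuration.
The spin state decides the count: a 5d ion has a large Δₒ and is invariably low-spin.
An octahedral low-spin d⁶ ion is t₂g⁶e_g⁰, giving 0 unpaired electrons.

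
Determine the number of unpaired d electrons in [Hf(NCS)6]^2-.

0

Summing ligand charges against the −2 overall charge gives an oxidation state of +4 for hafnium.
Group 4 minus oxidation state 4 gives a d⁰ configuration.
In an octahedral field the d⁰ configuration is t₂g⁰e_g⁰, giving 0 unpaired electrons.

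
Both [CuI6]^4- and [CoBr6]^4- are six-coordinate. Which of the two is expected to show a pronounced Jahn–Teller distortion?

[CuI6]^4-

[CuI6]^4-: Summing ligand charges against the −4 overall charge gives an oxidation state of +2 for copper. Copper is a group-11 element; Cu(II) is therefore d⁹. The t₂g⁶e_g³ configuration has an unevenly filled e_g set; the Jahn–Teller theorem predicts a tetragonal distortion (typically axial elongation) to lift the degeneracy.
[CoBr6]^4-: Ligand charges: each bromide is −1. With an overall charge of −4 the cobalt centre must be in the +2 oxidation state. Cobalt is a group-9 element; Co(II) is therefore d⁷. Bromide is a weak-field ligand for a first-row metal, so the complex is high-spin. The d⁷ configuration leaves the e_g set evenly filled (or empty) — no strong Jahn–Teller driving force.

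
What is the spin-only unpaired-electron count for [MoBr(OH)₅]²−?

2

Summing ligand charges against the −2 overall charge gives an oxidation state of +4 for molybdenum.
Mo sits in group 6, so the d-electron count is 6 − 4 = 2.
In an octahedral field the d² configuration is t₂g²e_g⁰ (only one arrangement possible), giving 2 unpaired electrons.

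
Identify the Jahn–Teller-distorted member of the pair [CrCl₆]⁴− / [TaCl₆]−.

[CrCl₆]⁴−: Each chloride is −1; balancing the −4 overall charge requires Cr(II). Chromium is a group-6 element; Cr(II) is therefore d⁴. Chloride is a weak-field ligand for a first-row metal, so the complex is high-spin. The t₂g³e_g¹ (high-spin) configuration has an unevenly filled e_g set; the Jahn–Teller theorem predicts a tetragonal distortion (typically axial elongation) to lift the degeneracy.
[TaCl₆]−: Ligand charges: each chloride is −1. With an overall charge of −1 the tantalum centre must be in the +5 oxidation state. Tantalum is a group-5 element; Ta(V) is therefore d⁰. The d⁰ configuration leaves the e_g set evenly filled (or empty) — no strong Jahn–Teller driving force.

[CrCl₆]⁴−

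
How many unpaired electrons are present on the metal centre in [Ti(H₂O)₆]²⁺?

2 unpaired electrons

Ligand charges: water is neutral. With an overall charge of +2 the titanium centre must be in the +2 oxidation state.
Titanium is a group-4 element; Ti(II) is therefore d².
In an octahedral field the d² configuration is t₂g²e_g⁰ (only one arrangement possible), giving 2 unpaired electrons.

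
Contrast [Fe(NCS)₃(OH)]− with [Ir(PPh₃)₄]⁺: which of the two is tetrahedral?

For [Fe(NCS)₃(OH)]−: Ligand charges: each isothiocyanate is −1; each hydroxide is −1. With an overall charge of −1 the iron centre must be in the +3 oxidation state. Group 8 minus oxidation state 3 gives a d⁵ configuration. A high-spin d⁵ ion has zero CFSE in either geometry, so four ligands adopt the sterically favoured tetrahedral geometry. → tetrahedral.
For [Ir(PPh₃)₄]⁺: Summing ligand charges against the +1 overall charge gives an oxidation state of +1 for iridium. Ir sits in group 9, so the d-electron count is 9 − 1 = 8. A 5d d⁸ ion has a large crystal-field splitting; square planar leaves the high-energy d_{x²−y²} orbital empty and maximises CFSE. → square planar.

[Fe(NCS)₃(OH)]−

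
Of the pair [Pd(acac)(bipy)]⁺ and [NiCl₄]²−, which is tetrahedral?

For [Pd(acac)(bipy)]⁺: Each acetylacetonate is −1; 2,2′-bipyridine is neutral; balancing the +1 overall charge requires Pd(II). Pd sits in group 10, so the d-electron count is 10 − 2 = 8. A 4d d⁸ ion has a large crystal-field splitting; square planar leaves the high-energy d_{x²−y²} orbital empty and maximises CFSE. → square planar.
For [NiCl₄]²−: Summing ligand charges against the −2 overall charge gives an oxidation state of +2 for nickel. Group 10 minus oxidation state 2 gives a d⁸ configuration. Chloride is a weak-field ligand. With weak-field ligands the CFSE gain from square planar is small, so a 3d d⁸ ion takes the sterically preferred tetrahedral geometry. → tetrahedral.

[NiCl₄]²−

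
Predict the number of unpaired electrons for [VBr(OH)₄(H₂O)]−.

Ligand charges: each bromide is −1; each hydroxide is −1; water is neutral. With an overall charge of −1 the vanadium centre must be in the +4 oxidation state.
Group 5 minus oxidation state 4 gives a d¹ configuration.
In an octahedral field the d¹ configuration is t₂g¹e_g⁰ (only one arrangement possible), giving 1 unpaired electron.

1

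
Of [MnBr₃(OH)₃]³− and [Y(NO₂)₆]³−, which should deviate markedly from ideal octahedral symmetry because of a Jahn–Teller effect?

[MnBr₃(OH)₃]³−

[MnBr₃(OH)₃]³−: Ligand charges: each bromide is −1; each hydroxide is −1. With an overall charge of −3 the manganese centre must be in the +3 oxidation state. Mn sits in group 7, so the d-electron count is 7 − 3 = 4. Bromide and hydroxide are weak-field ligands for a first-row metal, so the complex is high-spin. The t₂g³e_g¹ (high-spin) configuration has an unevenly filled e_g set; the Jahn–Teller theorem predicts a tetragonal distortion (typically axial elongation) to lift the degeneracy.
[Y(NO₂)₆]³−: Each nitro (N-bound nitrite) is −1; balancing the −3 overall charge requires Y(III). Group 3 minus oxidation state 3 gives a d⁰ configuration. The d⁰ configuration leaves the e_g set evenly filled (or empty) — no strong Jahn–Teller driving force.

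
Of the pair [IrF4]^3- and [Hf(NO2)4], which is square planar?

[IrF4]^3-

For [IrF4]^3-: Ligand charges: each fluoride is −1. With an overall charge of −3 the iridium centre must be in the +1 oxidation state. Ir sits in group 9, so the d-electron count is 9 − 1 = 8. A 5d d⁸ ion has a large crystal-field splitting; square planar leaves the high-energy d_{x²−y²} orbital empty and maximises CFSE. → square planar.
For [Hf(NO2)4]: Ligand charges: each nitro (N-bound nitrite) is −1. With an overall charge of 0 the hafnium centre must be in the +4 oxidation state. Hf sits in group 4, so the d-electron count is 4 − 4 = 0. A d⁰ ion has no crystal-field stabilisation preference between square planar and tetrahedral, so four ligands adopt the sterically favoured tetrahedral geometry. → tetrahedral.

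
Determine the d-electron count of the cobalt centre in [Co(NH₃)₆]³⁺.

Ammonia is neutral; balancing the +3 overall charge requires Co(III).
Co sits in group 9, so the d-electron count is 9 − 3 = 6.

d6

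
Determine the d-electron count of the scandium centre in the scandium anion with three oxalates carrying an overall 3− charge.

d⁰

Summing ligand charges against the −3 overall charge gives an oxidation state of +3 for scandium.
Group 3 minus oxidation state 3 gives a d⁰ configuration.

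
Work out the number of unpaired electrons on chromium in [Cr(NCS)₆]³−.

3 unpaired electrons

Each isothiocyanate is −1; balancing the −3 overall charge requires Cr(III).
Cr sits in group 6, so the d-electron count is 6 − 3 = 3.
In an octahedral field the d³ configuration is t₂g³e_g⁰ (only one arrangement possible), giving 3 unpaired electrons.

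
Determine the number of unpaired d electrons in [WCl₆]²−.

2

Ligand charges: each chloride is −1. With an overall charge of −2 the tungsten centre must be in the +4 oxidation state.
Tungsten is a group-6 element; W(IV) is therefore d².
In an octahedral field the d² configuration is t₂g²e_g⁰ (only one arrangement possible), giving 2 unpaired electrons.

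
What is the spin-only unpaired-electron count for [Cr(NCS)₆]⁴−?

4 unpaired electrons

Ligand charges: each isothiocyanate is −1. With an overall charge of −4 the chromium centre must be in the +2 oxidation state.
Chromium is a group-6 element; Cr(II) is therefore d⁴.
The spin state decides the count: Isothiocyanate is a weak-field ligand for a first-row metal, so the complex is high-spin.
An octahedral high-spin d⁴ ion is t₂g³e_g¹, giving 4 unpaired electrons.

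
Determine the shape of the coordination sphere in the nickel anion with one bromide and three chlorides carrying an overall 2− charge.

tetrahedral

Summing ligand charges against the −2 overall charge gives an oxidation state of +2 for nickel.
Group 10 minus oxidation state 2 gives a d⁸ configuration.
With 4 monodentate ligands the coordination number is 4.
Bromide and chloride are weak-field ligands.
With weak-field ligands the CFSE gain from square planar is small, so a 3d d⁸ ion takes the sterically preferred tetrahedral geometry.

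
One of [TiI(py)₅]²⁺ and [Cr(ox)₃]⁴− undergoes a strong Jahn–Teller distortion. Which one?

[Cr(ox)₃]⁴−

[TiI(py)₅]²⁺: Each iodide is −1; pyridine is neutral; balancing the +2 overall charge requires Ti(III). Group 4 minus oxidation state 3 gives a d¹ configuration. The d¹ configuration leaves the e_g set evenly filled (or empty) — no strong Jahn–Teller driving force.
[Cr(ox)₃]⁴−: Each oxalate is −2; balancing the −4 overall charge requires Cr(II). Group 6 minus oxidation state 2 gives a d⁴ configuration. Oxalate is a weak-field ligand for a first-row metal, so the complex is high-spin. The t₂g³e_g¹ (high-spin) configuration has an unevenly filled e_g set; the Jahn–Teller theorem predicts a tetragonal distortion (typically axial elongation) to lift the degeneracy.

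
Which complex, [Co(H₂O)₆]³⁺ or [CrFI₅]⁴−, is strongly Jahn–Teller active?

[CrFI₅]⁴−

[Co(H₂O)₆]³⁺: Summing ligand charges against the +3 overall charge gives an oxidation state of +3 for cobalt. Co sits in group 9, so the d-electron count is 9 − 3 = 6. Co(III) has an exceptionally large octahedral splitting and is low-spin with essentially every ligand except fluoride. The d⁶ configuration leaves the e_g set evenly filled (or empty) — no strong Jahn–Teller driving force.
[CrFI₅]⁴−: Summing ligand charges against the −4 overall charge gives an oxidation state of +2 for chromium. Group 6 minus oxidation state 2 gives a d⁴ configuration. Fluoride and iodide are weak-field ligands for a first-row metal, so the complex is high-spin. The t₂g³e_g¹ (high-spin) configuration has an unevenly filled e_g set; the Jahn–Teller theorem predicts a tetragonal distortion (typically axial elongation) to lift the degeneracy.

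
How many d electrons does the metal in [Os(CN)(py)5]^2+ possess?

d5

Summing ligand charges against the +2 overall charge gives an oxidation state of +3 for osmium.
Os sits in group 8, so the d-electron count is 8 − 3 = 5.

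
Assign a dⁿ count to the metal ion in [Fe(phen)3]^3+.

1,10-phenanthroline is neutral; balancing the +3 overall charge requires Fe(III).
Fe sits in group 8, so the d-electron count is 8 − 3 = 5.

d⁵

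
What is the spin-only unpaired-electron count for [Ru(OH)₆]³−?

Ligand charges: each hydroxide is −1. With an overall charge of −3 the ruthenium centre must be in the +3 oxidation state.
Ru sits in group 8, so the d-electron count is 8 − 3 = 5.
The spin state decides the count: a 4d ion has a large Δₒ and is invariably low-spin.
An octahedral low-spin d⁵ ion is t₂g⁵e_g⁰, giving 1 unpaired electron.

1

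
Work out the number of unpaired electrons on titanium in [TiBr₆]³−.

Ligand charges: each bromide is −1. With an overall charge of −3 the titanium centre must be in the +3 oxidation state.
Ti sits in group 4, so the d-electron count is 4 − 3 = 1.
In an octahedral field the d¹ configuration is t₂g¹e_g⁰ (only one arrangement possible), giving 1 unpaired electron.

1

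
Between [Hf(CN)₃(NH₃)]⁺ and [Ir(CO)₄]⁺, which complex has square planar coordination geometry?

For [Hf(CN)₃(NH₃)]⁺: Each cyanide is −1; ammonia is neutral; balancing the +1 overall charge requires Hf(IV). Group 4 minus oxidation state 4 gives a d⁰ configuration. A d⁰ ion has no crystal-field stabilisation preference between square planar and tetrahedral, so four ligands adopt the sterically favoured tetrahedral geometry. → tetrahedral.
For [Ir(CO)₄]⁺: Ligand charges: carbonyl is neutral. With an overall charge of +1 the iridium centre must be in the +1 oxidation state. Group 9 minus oxidation state 1 gives a d⁸ configuration. A 5d d⁸ ion has a large crystal-field splitting; square planar leaves the high-energy d_{x²−y²} orbital empty and maximises CFSE. → square planar.

[Ir(CO)₄]⁺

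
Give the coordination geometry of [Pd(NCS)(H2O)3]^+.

square planar

Summing ligand charges against the +1 overall charge gives an oxidation state of +2 for palladium.
Group 10 minus oxidation state 2 gives a d⁸ configuration.
With 4 monodentate ligands the coordination number is 4.
A 4d d⁸ ion has a large crystal-field splitting; square planar leaves the high-energy d_{x²−y²} orbital empty and maximises CFSE.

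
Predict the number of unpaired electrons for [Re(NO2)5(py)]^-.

Summing ligand charges against the −1 overall charge gives an oxidation state of +4 for rhenium.
Re sits in group 7, so the d-electron count is 7 − 4 = 3.
In an octahedral field the d³ configuration is t₂g³e_g⁰ (only one arrangement possible), giving 3 unpaired electrons.

3 unpaired electrons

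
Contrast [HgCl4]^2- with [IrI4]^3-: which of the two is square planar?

For [HgCl4]^2-: Ligand charges: each chloride is −1. With an overall charge of −2 the mercury centre must be in the +2 oxidation state. Group 12 minus oxidation state 2 gives a d¹⁰ configuration. A d¹⁰ ion has no crystal-field stabilisation preference between square planar and tetrahedral, so four ligands adopt the sterically favoured tetrahedral geometry. → tetrahedral.
For [IrI4]^3-: Ligand charges: each iodide is −1. With an overall charge of −3 the iridium centre must be in the +1 oxidation state. Ir sits in group 9, so the d-electron count is 9 − 1 = 8. A 5d d⁸ ion has a large crystal-field splitting; square planar leaves the high-energy d_{x²−y²} orbital empty and maximises CFSE. → square planar.

[IrI4]^3-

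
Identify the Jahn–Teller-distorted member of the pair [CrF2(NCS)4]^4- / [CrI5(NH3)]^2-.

[CrF2(NCS)4]^4-

[CrF2(NCS)4]^4-: Each fluoride is −1; each isothiocyanate is −1; balancing the −4 overall charge requires Cr(II). Chromium is a group-6 element; Cr(II) is therefore d⁴. Fluoride and isothiocyanate are weak-field ligands for a first-row metal, so the complex is high-spin. The t₂g³e_g¹ (high-spin) configuration has an unevenly filled e_g set; the Jahn–Teller theorem predicts a tetragonal distortion (typically axial elongation) to lift the degeneracy.
[CrI5(NH3)]^2-: Summing ligand charges against the −2 overall charge gives an oxidation state of +3 for chromium. Group 6 minus oxidation state 3 gives a d³ configuration. The d³ configuration leaves the e_g set evenly filled (or empty) — no strong Jahn–Teller driving force.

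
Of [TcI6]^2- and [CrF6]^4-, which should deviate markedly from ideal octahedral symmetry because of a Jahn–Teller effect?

[CrF6]^4-

[TcI6]^2-: Ligand charges: each iodide is −1. With an overall charge of −2 the technetium centre must be in the +4 oxidation state. Group 7 minus oxidation state 4 gives a d³ configuration. The d³ configuration leaves the e_g set evenly filled (or empty) — no strong Jahn–Teller driving force.
[CrF6]^4-: Ligand charges: each fluoride is −1. With an overall charge of −4 the chromium centre must be in the +2 oxidation state. Cr sits in group 6, so the d-electron count is 6 − 2 = 4. Fluoride is a weak-field ligand for a first-row metal, so the complex is high-spin. The t₂g³e_g¹ (high-spin) configuration has an unevenly filled e_g set; the Jahn–Teller theorem predicts a tetragonal distortion (typically axial elongation) to lift the degeneracy.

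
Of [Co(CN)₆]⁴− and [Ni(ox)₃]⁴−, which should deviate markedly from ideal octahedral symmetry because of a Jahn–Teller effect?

[Co(CN)₆]⁴−

[Co(CN)₆]⁴−: Ligand charges: each cyanide is −1. With an overall charge of −4 the cobalt centre must be in the +2 oxidation state. Cobalt is a group-9 element; Co(II) is therefore d⁷. Cyanide is a strong-field ligand (high in the spectrochemical series) for a first-row metal, so the complex is low-spin. The t₂g⁶e_g¹ (low-spin) configuration has an unevenly filled e_g set; the Jahn–Teller theorem predicts a tetragonal distortion (typically axial elongation) to lift the degeneracy.
[Ni(ox)₃]⁴−: Ligand charges: each oxalate is −2. With an overall charge of −4 the nickel centre must be in the +2 oxidation state. Ni sits in group 10, so the d-electron count is 10 − 2 = 8. The d⁸ configuration leaves the e_g set evenly filled (or empty) — no strong Jahn–Teller driving force.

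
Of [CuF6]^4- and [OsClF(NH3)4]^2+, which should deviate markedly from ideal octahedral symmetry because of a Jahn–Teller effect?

[CuF6]^4-

[CuF6]^4-: Summing ligand charges against the −4 overall charge gives an oxidation state of +2 for copper. Copper is a group-11 element; Cu(II) is therefore d⁹. The t₂g⁶e_g³ configuration has an unevenly filled e_g set; the Jahn–Teller theorem predicts a tetragonal distortion (typically axial elongation) to lift the degeneracy.
[OsClF(NH3)4]^2+: Summing ligand charges against the +2 overall charge gives an oxidation state of +4 for osmium. Osmium is a group-8 element; Os(IV) is therefore d⁴. A 5d ion has a large Δₒ and is invariably low-spin. The d⁴ configuration leaves the e_g set evenly filled (or empty) — no strong Jahn–Teller driving force.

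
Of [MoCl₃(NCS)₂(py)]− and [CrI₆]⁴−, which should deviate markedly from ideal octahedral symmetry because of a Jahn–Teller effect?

[MoCl₃(NCS)₂(py)]−: Ligand charges: each chloride is −1; each isothiocyanate is −1; pyridine is neutral. With an overall charge of −1 the molybdenum centre must be in the +4 oxidation state. Group 6 minus oxidation state 4 gives a d² configuration. The d² configuration leaves the e_g set evenly filled (or empty) — no strong Jahn–Teller driving force.
[CrI₆]⁴−: Each iodide is −1; balancing the −4 overall charge requires Cr(II). Group 6 minus oxidation state 2 gives a d⁴ configuration. Iodide is a weak-field ligand for a first-row metal, so the complex is high-spin. The t₂g³e_g¹ (high-spin) configuration has an unevenly filled e_g set; the Jahn–Teller theorem predicts a tetragonal distortion (typically axial elongation) to lift the degeneracy.

[CrI₆]⁴−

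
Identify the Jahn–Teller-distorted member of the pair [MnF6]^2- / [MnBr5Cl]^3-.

[MnF6]^2-: Each fluoride is −1; balancing the −2 overall charge requires Mn(IV). Manganese is a group-7 element; Mn(IV) is therefore d³. The d³ configuration leaves the e_g set evenly filled (or empty) — no strong Jahn–Teller driving force.
[MnBr5Cl]^3-: Ligand charges: each bromide is −1; each chloride is −1. With an overall charge of −3 the manganese centre must be in the +3 oxidation state. Group 7 minus oxidation state 3 gives a d⁴ configuration. Bromide and chloride are weak-field ligands for a first-row metal, so the complex is high-spin. The t₂g³e_g¹ (high-spin) configuration has an unevenly filled e_g set; the Jahn–Teller theorem predicts a tetragonal distortion (typically axial elongation) to lift the degeneracy.

[MnBr5Cl]^3-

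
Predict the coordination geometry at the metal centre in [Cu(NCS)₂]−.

linear

Summing ligand charges against the −1 overall charge gives an oxidation state of +1 for copper.
Cu sits in group 11, so the d-electron count is 11 − 1 = 10.
Coordination number: 2.
A d¹⁰ ion with only two ligands adopts a linear arrangement (sp hybridisation; no CFSE preference).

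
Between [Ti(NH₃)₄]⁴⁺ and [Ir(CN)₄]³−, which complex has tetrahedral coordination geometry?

For [Ti(NH₃)₄]⁴⁺: Summing ligand charges against the +4 overall charge gives an oxidation state of +4 for titanium. Group 4 minus oxidation state 4 gives a d⁰ configuration. A d⁰ ion has no crystal-field stabilisation preference between square planar and tetrahedral, so four ligands adopt the sterically favoured tetrahedral geometry. → tetrahedral.
For [Ir(CN)₄]³−: Each cyanide is −1; balancing the −3 overall charge requires Ir(I). Iridium is a group-9 element; Ir(I) is therefore d⁸. A 5d d⁸ ion has a large crystal-field splitting; square planar leaves the high-energy d_{x²−y²} orbital empty and maximises CFSE. → square planar.

[Ti(NH₃)₄]⁴⁺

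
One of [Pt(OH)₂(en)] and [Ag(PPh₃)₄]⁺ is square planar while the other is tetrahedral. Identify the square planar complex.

[Pt(OH)₂(en)]

For [Pt(OH)₂(en)]: Summing ligand charges against the 0 overall charge gives an oxidation state of +2 for platinum. Group 10 minus oxidation state 2 gives a d⁸ configuration. A 5d d⁸ ion has a large crystal-field splitting; square planar leaves the high-energy d_{x²−y²} orbital empty and maximises CFSE. → square planar.
For [Ag(PPh₃)₄]⁺: Triphenylphosphine is neutral; balancing the +1 overall charge requires Ag(I). Ag sits in group 11, so the d-electron count is 11 − 1 = 10. A d¹⁰ ion has no crystal-field stabilisation preference between square planar and tetrahedral, so four ligands adopt the sterically favoured tetrahedral geometry. → tetrahedral.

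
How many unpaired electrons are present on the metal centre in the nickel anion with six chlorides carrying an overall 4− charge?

Ligand charges: each chloride is −1. With an overall charge of −4 the nickel centre must be in the +2 oxidation state.
Group 10 minus oxidation state 2 gives a d⁸ configuration.
In an octahedral field the d⁸ configuration is t₂g⁶e_g² (only one arrangement possible), giving 2 unpaired electrons.

2 unpaired electrons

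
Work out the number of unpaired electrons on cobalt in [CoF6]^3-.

Each fluoride is −1; balancing the −3 overall charge requires Co(III).
Cobalt is a group-9 element; Co(III) is therefore d⁶.
The spin state decides the count: fluoride is the one ligand weak enough to leave Co(III) high-spin — [CoF₆]³⁻ is the classic exception.
An octahedral high-spin d⁶ ion is t₂g⁴e_g², giving 4 unpaired electrons.

4 unpaired electrons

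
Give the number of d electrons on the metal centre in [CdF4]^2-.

Summing ligand charges against the −2 overall charge gives an oxidation state of +2 for cadmium.
Cadmium is a group-12 element; Cd(II) is therefore d¹⁰.

d¹⁰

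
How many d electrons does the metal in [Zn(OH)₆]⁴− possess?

Ligand charges: each hydroxide is −1. With an overall charge of −4 the zinc centre must be in the +2 oxidation state.
Zinc is a group-12 element; Zn(II) is therefore d¹⁰.

d¹⁰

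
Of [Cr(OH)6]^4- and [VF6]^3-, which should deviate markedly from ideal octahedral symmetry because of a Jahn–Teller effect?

[Cr(OH)6]^4-: Each hydroxide is −1; balancing the −4 overall charge requires Cr(II). Cr sits in group 6, so the d-electron count is 6 − 2 = 4. Hydroxide is a weak-field ligand for a first-row metal, so the complex is high-spin. The t₂g³e_g¹ (high-spin) configuration has an unevenly filled e_g set; the Jahn–Teller theorem predicts a tetragonal distortion (typically axial elongation) to lift the degeneracy.
[VF6]^3-: Each fluoride is −1; balancing the −3 overall charge requires V(III). V sits in group 5, so the d-electron count is 5 − 3 = 2. The d² configuration leaves the e_g set evenly filled (or empty) — no strong Jahn–Teller driving force.

[Cr(OH)6]^4-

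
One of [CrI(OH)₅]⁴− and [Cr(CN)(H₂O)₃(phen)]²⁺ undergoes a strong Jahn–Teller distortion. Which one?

[CrI(OH)₅]⁴−

[CrI(OH)₅]⁴−: Each iodide is −1; each hydroxide is −1; balancing the −4 overall charge requires Cr(II). Chromium is a group-6 element; Cr(II) is therefore d⁴. Hydroxide and iodide are weak-field ligands for a first-row metal, so the complex is high-spin. The t₂g³e_g¹ (high-spin) configuration has an unevenly filled e_g set; the Jahn–Teller theorem predicts a tetragonal distortion (typically axial elongation) to lift the degeneracy.
[Cr(CN)(H₂O)₃(phen)]²⁺: Summing ligand charges against the +2 overall charge gives an oxidation state of +3 for chromium. Cr sits in group 6, so the d-electron count is 6 − 3 = 3. The d³ configuration leaves the e_g set evenly filled (or empty) — no strong Jahn–Teller driving force.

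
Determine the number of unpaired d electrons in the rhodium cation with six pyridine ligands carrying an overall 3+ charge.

0

Summing ligand charges against the +3 overall charge gives an oxidation state of +3 for rhodium.
Rh sits in group 9, so the d-electron count is 9 − 3 = 6.
The spin state decides the count: a 4d ion has a large Δₒ and is invariably low-spin.
An octahedral low-spin d⁶ ion is t₂g⁶e_g⁰, giving 0 unpaired electrons.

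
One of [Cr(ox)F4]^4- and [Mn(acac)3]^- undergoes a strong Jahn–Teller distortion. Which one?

[Cr(ox)F4]^4-: Ligand charges: each oxalate is −2; each fluoride is −1. With an overall charge of −4 the chromium centre must be in the +2 oxidation state. Group 6 minus oxidation state 2 gives a d⁴ configuration. Fluoride and oxalate are weak-field ligands for a first-row metal, so the complex is high-spin. The t₂g³e_g¹ (high-spin) configuration has an unevenly filled e_g set; the Jahn–Teller theorem predicts a tetragonal distortion (typically axial elongation) to lift the degeneracy.
[Mn(acac)3]^-: Ligand charges: each acetylacetonate is −1. With an overall charge of −1 the manganese centre must be in the +2 oxidation state. Group 7 minus oxidation state 2 gives a d⁵ configuration. Acetylacetonate is a weak-field ligand for a first-row metal, so the complex is high-spin. The d⁵ configuration leaves the e_g set evenly filled (or empty) — no strong Jahn–Teller driving force.

[Cr(ox)F4]^4-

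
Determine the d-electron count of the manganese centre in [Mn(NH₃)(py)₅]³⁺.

Summing ligand charges against the +3 overall charge gives an oxidation state of +3 for manganese.
Mn sits in group 7, so the d-electron count is 7 − 3 = 4.

d4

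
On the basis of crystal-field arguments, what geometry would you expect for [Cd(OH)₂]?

Summing ligand charges against the 0 overall charge gives an oxidation state of +2 for cadmium.
Cadmium is a group-12 element; Cd(II) is therefore d¹⁰.
Coordination number: 2.
A d¹⁰ ion with only two ligands adopts a linear arrangement (sp hybridisation; no CFSE preference).

linear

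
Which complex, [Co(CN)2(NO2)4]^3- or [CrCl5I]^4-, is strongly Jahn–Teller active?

[Co(CN)2(NO2)4]^3-: Ligand charges: each cyanide is −1; each nitro (N-bound nitrite) is −1. With an overall charge of −3 the cobalt centre must be in the +3 oxidation state. Cobalt is a group-9 element; Co(III) is therefore d⁶. Co(III) has an exceptionally large octahedral splitting and is low-spin with essentially every ligand except fluoride. The d⁶ configuration leaves the e_g set evenly filled (or empty) — no strong Jahn–Teller driving force.
[CrCl5I]^4-: Ligand charges: each chloride is −1; each iodide is −1. With an overall charge of −4 the chromium centre must be in the +2 oxidation state. Chromium is a group-6 element; Cr(II) is therefore d⁴. Chloride and iodide are weak-field ligands for a first-row metal, so the complex is high-spin. The t₂g³e_g¹ (high-spin) configuration has an unevenly filled e_g set; the Jahn–Teller theorem predicts a tetragonal distortion (typically axial elongation) to lift the degeneracy.

[CrCl5I]^4-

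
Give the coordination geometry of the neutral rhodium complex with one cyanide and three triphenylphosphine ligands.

Ligand charges: each cyanide is −1; triphenylphosphine is neutral. With an overall charge of 0 the rhodium centre must be in the +1 oxidation state.
Rh sits in group 9, so the d-electron count is 9 − 1 = 8.
Coordination number: 4.
A 4d d⁸ ion has a large crystal-field splitting; square planar leaves the high-energy d_{x²−y²} orbital empty and maximises CFSE.

square planar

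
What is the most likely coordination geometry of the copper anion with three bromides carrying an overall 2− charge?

trigonal planar

Ligand charges: each bromide is −1. With an overall charge of −2 the copper centre must be in the +1 oxidation state.
Cu sits in group 11, so the d-electron count is 11 − 1 = 10.
Coordination number: 3.
Three ligands around a d¹⁰ centre minimise repulsion in a trigonal-planar arrangement.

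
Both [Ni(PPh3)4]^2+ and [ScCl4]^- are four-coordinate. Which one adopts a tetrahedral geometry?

[ScCl4]^-

For [Ni(PPh3)4]^2+: Ligand charges: triphenylphosphine is neutral. With an overall charge of +2 the nickel centre must be in the +2 oxidation state. Ni sits in group 10, so the d-electron count is 10 − 2 = 8. Triphenylphosphine is a strong-field ligand (high in the spectrochemical series). A 3d d⁸ ion with strong-field ligands gains enough CFSE to favour square planar over tetrahedral. → square planar.
For [ScCl4]^-: Ligand charges: each chloride is −1. With an overall charge of −1 the scandium centre must be in the +3 oxidation state. Group 3 minus oxidation state 3 gives a d⁰ configuration. A d⁰ ion has no crystal-field stabilisation preference between square planar and tetrahedral, so four ligands adopt the sterically favoured tetrahedral geometry. → tetrahedral.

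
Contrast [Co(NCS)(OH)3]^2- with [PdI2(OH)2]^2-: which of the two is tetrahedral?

For [Co(NCS)(OH)3]^2-: Each isothiocyanate is −1; each hydroxide is −1; balancing the −2 overall charge requires Co(II). Co sits in group 9, so the d-electron count is 9 − 2 = 7. For a high-spin 3d d⁷ ion with weak-field ligands the small Δₜ gives little square-planar CFSE advantage, so four ligands adopt the sterically favoured tetrahedral geometry. → tetrahedral.
For [PdI2(OH)2]^2-: Summing ligand charges against the −2 overall charge gives an oxidation state of +2 for palladium. Pd sits in group 10, so the d-electron count is 10 − 2 = 8. A 4d d⁸ ion has a large crystal-field splitting; square planar leaves the high-energy d_{x²−y²} orbital empty and maximises CFSE. → square planar.

[Co(NCS)(OH)3]^2-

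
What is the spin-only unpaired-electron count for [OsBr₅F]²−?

2

Each bromide is −1; each fluoride is −1; balancing the −2 overall charge requires Os(IV).
Os sits in group 8, so the d-electron count is 8 − 4 = 4.
The spin state decides the count: a 5d ion has a large Δₒ and is invariably low-spin.
An octahedral low-spin d⁴ ion is t₂g⁴e_g⁰, giving 2 unpaired electrons.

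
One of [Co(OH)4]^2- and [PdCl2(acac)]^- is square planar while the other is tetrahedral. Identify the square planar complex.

For [Co(OH)4]^2-: Summing ligand charges against the −2 overall charge gives an oxidation state of +2 for cobalt. Cobalt is a group-9 element; Co(II) is therefore d⁷. For a high-spin 3d d⁷ ion with weak-field ligands the small Δₜ gives little square-planar CFSE advantage, so four ligands adopt the sterically favoured tetrahedral geometry. → tetrahedral.
For [PdCl2(acac)]^-: Summing ligand charges against the −1 overall charge gives an oxidation state of +2 for palladium. Group 10 minus oxidation state 2 gives a d⁸ configuration. A 4d d⁸ ion has a large crystal-field splitting; square planar leaves the high-energy d_{x²−y²} orbital empty and maximises CFSE. → square planar.

[PdCl2(acac)]^-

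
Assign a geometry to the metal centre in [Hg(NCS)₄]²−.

tetrahedral

Each isothiocyanate is −1; balancing the −2 overall charge requires Hg(II).
Group 12 minus oxidation state 2 gives a d¹⁰ configuration.
With 4 monodentate ligands the coordination number is 4.
A d¹⁰ ion has no crystal-field stabilisation preference between square planar and tetrahedral, so four ligands adopt the sterically favoured tetrahedral geometry.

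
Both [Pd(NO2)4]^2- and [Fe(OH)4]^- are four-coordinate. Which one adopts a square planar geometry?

[Pd(NO2)4]^2-

For [Pd(NO2)4]^2-: Ligand charges: each nitro (N-bound nitrite) is −1. With an overall charge of −2 the palladium centre must be in the +2 oxidation state. Group 10 minus oxidation state 2 gives a d⁸ configuration. A 4d d⁸ ion has a large crystal-field splitting; square planar leaves the high-energy d_{x²−y²} orbital empty and maximises CFSE. → square planar.
For [Fe(OH)4]^-: Summing ligand charges against the −1 overall charge gives an oxidation state of +3 for iron. Fe sits in group 8, so the d-electron count is 8 − 3 = 5. A high-spin d⁵ ion has zero CFSE in either geometry, so four ligands adopt the sterically favoured tetrahedral geometry. → tetrahedral.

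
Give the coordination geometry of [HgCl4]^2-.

tetrahedral

Each chloride is −1; balancing the −2 overall charge requires Hg(II).
Hg sits in group 12, so the d-electron count is 12 − 2 = 10.
Coordination number: 4.
A d¹⁰ ion has no crystal-field stabilisation preference between square planar and tetrahedral, so four ligands adopt the sterically favoured tetrahedral geometry.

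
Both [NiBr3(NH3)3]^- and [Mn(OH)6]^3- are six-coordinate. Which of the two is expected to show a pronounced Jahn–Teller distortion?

[Mn(OH)6]^3-

[NiBr3(NH3)3]^-: Summing ligand charges against the −1 overall charge gives an oxidation state of +2 for nickel. Nickel is a group-10 element; Ni(II) is therefore d⁸. The d⁸ configuration leaves the e_g set evenly filled (or empty) — no strong Jahn–Teller driving force.
[Mn(OH)6]^3-: Summing ligand charges against the −3 overall charge gives an oxidation state of +3 for manganese. Group 7 minus oxidation state 3 gives a d⁴ configuration. Hydroxide is a weak-field ligand for a first-row metal, so the complex is high-spin. The t₂g³e_g¹ (high-spin) configuration has an unevenly filled e_g set; the Jahn–Teller theorem predicts a tetragonal distortion (typically axial elongation) to lift the degeneracy.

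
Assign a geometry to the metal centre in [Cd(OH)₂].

Summing ligand charges against the 0 overall charge gives an oxidation state of +2 for cadmium.
Group 12 minus oxidation state 2 gives a d¹⁰ configuration.
Coordination number: 2.
A d¹⁰ ion with only two ligands adopts a linear arrangement (sp hybridisation; no CFSE preference).

linear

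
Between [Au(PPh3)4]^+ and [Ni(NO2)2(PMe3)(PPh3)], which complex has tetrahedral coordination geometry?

[Au(PPh3)4]^+

For [Au(PPh3)4]^+: Triphenylphosphine is neutral; balancing the +1 overall charge requires Au(I). Au sits in group 11, so the d-electron count is 11 − 1 = 10. A d¹⁰ ion has no crystal-field stabilisation preference between square planar and tetrahedral, so four ligands adopt the sterically favoured tetrahedral geometry. → tetrahedral.
For [Ni(NO2)2(PMe3)(PPh3)]: Summing ligand charges against the 0 overall charge gives an oxidation state of +2 for nickel. Group 10 minus oxidation state 2 gives a d⁸ configuration. Nitro (N-bound nitrite), trimethylphosphine, and triphenylphosphine are strong-field ligands (high in the spectrochemical series). A 3d d⁸ ion with strong-field ligands gains enough CFSE to favour square planar over tetrahedral. → square planar.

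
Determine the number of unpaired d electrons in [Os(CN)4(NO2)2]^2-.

2

Summing ligand charges against the −2 overall charge gives an oxidation state of +4 for osmium.
Osmium is a group-8 element; Os(IV) is therefore d⁴.
The spin state decides the count: a 5d ion has a large Δₒ and is invariably low-spin.
An octahedral low-spin d⁴ ion is t₂g⁴e_g⁰, giving 2 unpaired electrons.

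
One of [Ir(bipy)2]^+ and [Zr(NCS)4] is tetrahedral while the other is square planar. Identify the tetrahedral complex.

[Zr(NCS)4]

For [Ir(bipy)2]^+: 2,2′-bipyridine is neutral; balancing the +1 overall charge requires Ir(I). Ir sits in group 9, so the d-electron count is 9 − 1 = 8. A 5d d⁸ ion has a large crystal-field splitting; square planar leaves the high-energy d_{x²−y²} orbital empty and maximises CFSE. → square planar.
For [Zr(NCS)4]: Ligand charges: each isothiocyanate is −1. With an overall charge of 0 the zirconium centre must be in the +4 oxidation state. Group 4 minus oxidation state 4 gives a d⁰ configuration. A d⁰ ion has no crystal-field stabilisation preference between square planar and tetrahedral, so four ligands adopt the sterically favoured tetrahedral geometry. → tetrahedral.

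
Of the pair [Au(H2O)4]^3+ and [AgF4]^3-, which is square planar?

[Au(H2O)4]^3+

For [Au(H2O)4]^3+: Summing ligand charges against the +3 overall charge gives an oxidation state of +3 for gold. Au sits in group 11, so the d-electron count is 11 − 3 = 8. A 5d d⁸ ion has a large crystal-field splitting; square planar leaves the high-energy d_{x²−y²} orbital empty and maximises CFSE. → square planar.
For [AgF4]^3-: Each fluoride is −1; balancing the −3 overall charge requires Ag(I). Silver is a group-11 element; Ag(I) is therefore d¹⁰. A d¹⁰ ion has no crystal-field stabilisation preference between square planar and tetrahedral, so four ligands adopt the sterically favoured tetrahedral geometry. → tetrahedral.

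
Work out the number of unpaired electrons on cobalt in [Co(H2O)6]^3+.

0

Summing ligand charges against the +3 overall charge gives an oxidation state of +3 for cobalt.
Group 9 minus oxidation state 3 gives a d⁶ configuration.
The spin state decides the count: Co(III) has an exceptionally large octahedral splitting and is low-spin with essentially every ligand except fluoride.
An octahedral low-spin d⁶ ion is t₂g⁶e_g⁰, giving 0 unpaired electrons.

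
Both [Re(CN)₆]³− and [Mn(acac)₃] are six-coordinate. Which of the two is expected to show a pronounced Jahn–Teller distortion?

[Re(CN)₆]³−: Each cyanide is −1; balancing the −3 overall charge requires Re(III). Rhenium is a group-7 element; Re(III) is therefore d⁴. A 5d ion has a large Δₒ and is invariably low-spin. The d⁴ configuration leaves the e_g set evenly filled (or empty) — no strong Jahn–Teller driving force.
[Mn(acac)₃]: Ligand charges: each acetylacetonate is −1. With an overall charge of 0 the manganese centre must be in the +3 oxidation state. Mn sits in group 7, so the d-electron count is 7 − 3 = 4. Acetylacetonate is a weak-field ligand for a first-row metal, so the complex is high-spin. The t₂g³e_g¹ (high-spin) configuration has an unevenly filled e_g set; the Jahn–Teller theorem predicts a tetragonal distortion (typically axial elongation) to lift the degeneracy.

[Mn(acac)₃]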